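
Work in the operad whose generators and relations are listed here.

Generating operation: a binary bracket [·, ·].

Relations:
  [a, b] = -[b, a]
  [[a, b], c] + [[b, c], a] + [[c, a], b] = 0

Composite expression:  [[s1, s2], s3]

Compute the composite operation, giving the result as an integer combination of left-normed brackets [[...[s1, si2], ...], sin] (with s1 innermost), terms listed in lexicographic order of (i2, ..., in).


In the tensor algebra, words opening s1 carry the s1-anchored form.
Composite bracket: [[s1, s2], s3]
Each bracket splits as ab - ba, giving 4 signed words (2^2 = 4).
Only words starting with s1 matter:
  word s1s2s3 has sign +1, contributing +[[s1, s2], s3]

[[s1, s2], s3]


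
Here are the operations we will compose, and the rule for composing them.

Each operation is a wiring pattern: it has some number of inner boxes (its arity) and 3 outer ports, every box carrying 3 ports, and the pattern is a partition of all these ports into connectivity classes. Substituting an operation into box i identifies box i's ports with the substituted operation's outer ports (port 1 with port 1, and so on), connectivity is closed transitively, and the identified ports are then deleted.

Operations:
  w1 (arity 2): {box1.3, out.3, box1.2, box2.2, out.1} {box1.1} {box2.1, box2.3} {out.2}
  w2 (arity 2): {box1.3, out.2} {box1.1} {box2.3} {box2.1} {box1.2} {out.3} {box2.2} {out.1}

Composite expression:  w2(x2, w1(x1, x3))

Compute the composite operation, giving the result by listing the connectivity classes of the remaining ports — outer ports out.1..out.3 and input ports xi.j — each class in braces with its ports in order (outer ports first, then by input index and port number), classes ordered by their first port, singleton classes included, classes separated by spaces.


{out.1} {out.2, x2.3} {out.3} {x1.1} {x1.2, x1.3, x3.2} {x2.1} {x2.2} {x3.1, x3.3}

Reachability decides: close wires over w2-identified ports.
after w1, the pattern on (x1, x3) reads {out.1, out.3, x1.2, x1.3, x3.2} {out.2} {x1.1} {x3.1, x3.3} (out.j = its outer ports)
after w2, the pattern on (x2, x1, x3) reads {out.1} {out.2, x2.3} {out.3} {x1.1} {x1.2, x1.3, x3.2} {x2.1} {x2.2} {x3.1, x3.3} (out.j = its outer ports)


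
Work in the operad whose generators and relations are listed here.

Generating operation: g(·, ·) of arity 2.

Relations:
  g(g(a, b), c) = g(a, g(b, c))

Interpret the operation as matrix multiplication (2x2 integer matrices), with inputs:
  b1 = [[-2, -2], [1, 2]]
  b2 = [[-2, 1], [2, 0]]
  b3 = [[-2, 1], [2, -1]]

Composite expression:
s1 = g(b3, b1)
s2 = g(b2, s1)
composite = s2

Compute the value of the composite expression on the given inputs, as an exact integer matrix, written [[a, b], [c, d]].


[[-15, -18], [10, 12]]

g(b3, b1) = [[5, 6], [-5, -6]]
g(b2, g(b3, b1)) = [[-15, -18], [10, 12]]


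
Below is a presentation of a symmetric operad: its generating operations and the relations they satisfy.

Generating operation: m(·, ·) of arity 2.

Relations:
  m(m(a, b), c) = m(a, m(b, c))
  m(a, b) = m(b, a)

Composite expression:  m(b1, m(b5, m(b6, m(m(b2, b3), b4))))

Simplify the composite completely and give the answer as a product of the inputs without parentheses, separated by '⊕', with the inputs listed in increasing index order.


b1 ⊕ b2 ⊕ b3 ⊕ b4 ⊕ b5 ⊕ b6

Key point: m commutes, so take the b-inputs in any fixed order.
m(b2, b3) collapses to b2 ⊕ b3
m(m(b2, b3), b4) collapses to b2 ⊕ b3 ⊕ b4
m(b6, m(m(b2, b3), b4)) collapses to b6 ⊕ b2 ⊕ b3 ⊕ b4
m(b5, m(b6, m(m(b2, b3), b4))) collapses to b5 ⊕ b6 ⊕ b2 ⊕ b3 ⊕ b4
m(b1, m(b5, m(b6, m(m(b2, b3), b4)))) collapses to b1 ⊕ b5 ⊕ b6 ⊕ b2 ⊕ b3 ⊕ b4
commutativity sorts the factors: b1 ⊕ b2 ⊕ b3 ⊕ b4 ⊕ b5 ⊕ b6


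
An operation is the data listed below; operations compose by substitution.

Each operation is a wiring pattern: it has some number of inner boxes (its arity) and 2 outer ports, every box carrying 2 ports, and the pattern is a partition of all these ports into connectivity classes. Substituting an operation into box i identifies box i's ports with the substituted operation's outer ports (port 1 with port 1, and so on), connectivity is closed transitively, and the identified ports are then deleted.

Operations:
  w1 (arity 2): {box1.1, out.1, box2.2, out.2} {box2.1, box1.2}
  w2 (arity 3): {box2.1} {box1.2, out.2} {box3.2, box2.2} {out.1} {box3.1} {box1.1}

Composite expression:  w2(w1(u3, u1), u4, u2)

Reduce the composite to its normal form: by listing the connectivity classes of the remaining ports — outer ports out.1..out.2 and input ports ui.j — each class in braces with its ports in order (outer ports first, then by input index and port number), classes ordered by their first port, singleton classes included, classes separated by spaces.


{out.1} {out.2, u1.2, u3.1} {u1.1, u3.2} {u2.1} {u2.2, u4.2} {u4.1}

Connectivity passes through glued w2-boundaries; trace each wire chain.
composing w1 on (u3, u1), with out.j its own outer ports: {out.1, out.2, u1.2, u3.1} {u1.1, u3.2}
composing w2 on (u3, u1, u4, u2), with out.j its own outer ports: {out.1} {out.2, u1.2, u3.1} {u1.1, u3.2} {u2.1} {u2.2, u4.2} {u4.1}


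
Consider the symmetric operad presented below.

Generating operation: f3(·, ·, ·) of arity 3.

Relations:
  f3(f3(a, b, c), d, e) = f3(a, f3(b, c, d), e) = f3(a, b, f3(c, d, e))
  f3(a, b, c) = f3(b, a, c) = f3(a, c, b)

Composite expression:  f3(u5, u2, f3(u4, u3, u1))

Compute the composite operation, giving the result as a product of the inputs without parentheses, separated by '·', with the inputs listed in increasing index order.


Shape and order are irrelevant to f3; the u-input set decides.
f3(u4, u3, u1) reduces to u4 · u3 · u1
f3(u5, u2, f3(u4, u3, u1)) reduces to u5 · u2 · u4 · u3 · u1
the factors in increasing index order: u1 · u2 · u3 · u4 · u5

u1 · u2 · u3 · u4 · u5


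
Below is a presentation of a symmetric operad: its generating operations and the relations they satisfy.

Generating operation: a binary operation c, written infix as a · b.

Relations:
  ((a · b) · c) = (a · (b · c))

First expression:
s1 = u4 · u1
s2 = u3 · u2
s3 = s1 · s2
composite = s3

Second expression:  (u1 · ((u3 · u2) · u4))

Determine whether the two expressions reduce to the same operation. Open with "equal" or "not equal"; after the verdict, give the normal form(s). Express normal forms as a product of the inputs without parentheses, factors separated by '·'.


The first expression, normalized: u4 · u1 · u3 · u2
The second expression, normalized: u1 · u3 · u2 · u4
The normal forms differ: not equal.

not equal: they reduce to u4 · u1 · u3 · u2 and u1 · u3 · u2 · u4


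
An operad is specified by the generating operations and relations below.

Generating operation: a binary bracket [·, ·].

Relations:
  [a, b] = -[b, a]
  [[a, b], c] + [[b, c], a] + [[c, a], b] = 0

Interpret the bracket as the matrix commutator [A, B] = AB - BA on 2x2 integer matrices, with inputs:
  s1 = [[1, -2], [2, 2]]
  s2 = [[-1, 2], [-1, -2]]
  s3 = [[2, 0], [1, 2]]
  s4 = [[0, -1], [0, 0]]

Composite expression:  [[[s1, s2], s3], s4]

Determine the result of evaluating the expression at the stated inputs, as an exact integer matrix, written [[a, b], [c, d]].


[[4, 0], [0, -4]]

[s1, s2] = [[-2, 0], [1, 2]]
[[s1, s2], s3] = [[0, 0], [4, 0]]
[[[s1, s2], s3], s4] = [[4, 0], [0, -4]]


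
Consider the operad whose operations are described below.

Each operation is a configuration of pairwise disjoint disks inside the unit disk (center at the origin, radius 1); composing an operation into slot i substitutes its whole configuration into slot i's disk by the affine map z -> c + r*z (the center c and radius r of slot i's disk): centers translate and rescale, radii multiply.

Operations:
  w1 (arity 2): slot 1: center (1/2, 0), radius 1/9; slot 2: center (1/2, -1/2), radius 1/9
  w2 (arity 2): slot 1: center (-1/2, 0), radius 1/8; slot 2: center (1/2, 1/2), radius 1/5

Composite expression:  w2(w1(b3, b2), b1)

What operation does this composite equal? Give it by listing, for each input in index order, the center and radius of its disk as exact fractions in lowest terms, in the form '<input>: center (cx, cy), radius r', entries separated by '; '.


Only the slot chain above each b matters under w2; compose those maps.
b3 passes through 2 substitutions, ending at center (-7/16, 0), radius 1/72
b2 passes through 2 substitutions, ending at center (-7/16, -1/16), radius 1/72
b1 passes through 1 substitution, ending at center (1/2, 1/2), radius 1/5

b1: center (1/2, 1/2), radius 1/5; b2: center (-7/16, -1/16), radius 1/72; b3: center (-7/16, 0), radius 1/72


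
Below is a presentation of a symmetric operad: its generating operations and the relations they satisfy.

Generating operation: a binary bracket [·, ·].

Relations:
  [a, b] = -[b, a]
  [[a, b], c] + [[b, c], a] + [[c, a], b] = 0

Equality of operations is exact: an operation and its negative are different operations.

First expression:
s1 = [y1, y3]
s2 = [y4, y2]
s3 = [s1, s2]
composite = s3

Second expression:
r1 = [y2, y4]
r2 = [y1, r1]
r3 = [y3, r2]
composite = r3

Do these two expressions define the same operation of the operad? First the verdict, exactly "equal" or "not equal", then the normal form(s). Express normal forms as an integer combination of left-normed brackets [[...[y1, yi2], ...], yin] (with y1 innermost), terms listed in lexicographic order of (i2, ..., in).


not equal; the first gives -[[[y1, y3], y2], y4] + [[[y1, y3], y4], y2] and the second -[[[y1, y2], y4], y3] + [[[y1, y4], y2], y3]

The first expression reduces to -[[[y1, y3], y2], y4] + [[[y1, y3], y4], y2]
The second expression reduces to -[[[y1, y2], y4], y3] + [[[y1, y4], y2], y3]
The normal forms differ: not equal.


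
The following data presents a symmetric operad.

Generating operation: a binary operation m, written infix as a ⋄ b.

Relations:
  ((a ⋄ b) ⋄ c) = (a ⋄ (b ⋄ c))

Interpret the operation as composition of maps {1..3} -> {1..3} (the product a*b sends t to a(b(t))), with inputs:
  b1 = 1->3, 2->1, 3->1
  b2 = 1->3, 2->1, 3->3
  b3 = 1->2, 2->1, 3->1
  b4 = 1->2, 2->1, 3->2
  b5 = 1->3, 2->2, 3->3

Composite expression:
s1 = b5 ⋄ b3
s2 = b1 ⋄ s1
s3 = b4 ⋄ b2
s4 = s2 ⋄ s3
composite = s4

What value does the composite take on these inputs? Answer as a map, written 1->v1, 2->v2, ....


1->1, 2->1, 3->1

(b5 ⋄ b3) = 1->2, 2->3, 3->3
(b1 ⋄ (b5 ⋄ b3)) = 1->1, 2->1, 3->1
(b4 ⋄ b2) = 1->2, 2->2, 3->2
((b1 ⋄ (b5 ⋄ b3)) ⋄ (b4 ⋄ b2)) = 1->1, 2->1, 3->1


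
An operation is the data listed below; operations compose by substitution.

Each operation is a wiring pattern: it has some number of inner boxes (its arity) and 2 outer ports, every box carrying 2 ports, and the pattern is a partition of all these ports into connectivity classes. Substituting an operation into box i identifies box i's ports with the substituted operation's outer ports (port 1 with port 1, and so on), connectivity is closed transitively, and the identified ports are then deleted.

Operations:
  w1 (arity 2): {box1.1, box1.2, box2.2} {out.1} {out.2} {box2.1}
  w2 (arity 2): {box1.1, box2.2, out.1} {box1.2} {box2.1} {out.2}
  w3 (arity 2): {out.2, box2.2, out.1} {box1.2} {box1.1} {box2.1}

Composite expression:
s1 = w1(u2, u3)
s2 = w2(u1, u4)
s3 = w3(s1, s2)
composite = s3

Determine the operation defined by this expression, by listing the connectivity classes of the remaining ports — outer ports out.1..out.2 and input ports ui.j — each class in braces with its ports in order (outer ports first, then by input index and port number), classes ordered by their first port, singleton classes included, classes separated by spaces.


{out.1, out.2} {u1.1, u4.2} {u1.2} {u2.1, u2.2, u3.2} {u3.1} {u4.1}

Connectivity passes through glued w3-boundaries; trace each wire chain.
stage w1: inputs (u2, u3), connectivity {out.1} {out.2} {u2.1, u2.2, u3.2} {u3.1}, out.j its boundary
stage w2: inputs (u1, u4), connectivity {out.1, u1.1, u4.2} {out.2} {u1.2} {u4.1}, out.j its boundary
stage w3: inputs (u2, u3, u1, u4), connectivity {out.1, out.2} {u1.1, u4.2} {u1.2} {u2.1, u2.2, u3.2} {u3.1} {u4.1}, out.j its boundary


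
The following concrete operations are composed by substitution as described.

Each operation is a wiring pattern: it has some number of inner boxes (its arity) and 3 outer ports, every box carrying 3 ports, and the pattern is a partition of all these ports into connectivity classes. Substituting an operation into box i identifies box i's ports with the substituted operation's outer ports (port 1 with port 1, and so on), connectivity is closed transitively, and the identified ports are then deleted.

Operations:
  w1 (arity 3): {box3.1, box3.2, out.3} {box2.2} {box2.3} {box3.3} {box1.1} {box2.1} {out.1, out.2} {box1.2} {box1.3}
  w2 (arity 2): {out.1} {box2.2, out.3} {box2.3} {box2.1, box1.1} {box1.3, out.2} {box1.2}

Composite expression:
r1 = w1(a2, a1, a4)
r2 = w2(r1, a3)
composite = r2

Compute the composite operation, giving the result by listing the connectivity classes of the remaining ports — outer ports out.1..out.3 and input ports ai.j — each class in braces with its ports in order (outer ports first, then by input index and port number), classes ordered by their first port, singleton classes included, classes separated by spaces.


{out.1} {out.2, a4.1, a4.2} {out.3, a3.2} {a1.1} {a1.2} {a1.3} {a2.1} {a2.2} {a2.3} {a3.1} {a3.3} {a4.3}

After gluing at w2, chains via deleted ports link the a-ports.
w1 over (a2, a1, a4) gives {out.1, out.2} {out.3, a4.1, a4.2} {a1.1} {a1.2} {a1.3} {a2.1} {a2.2} {a2.3} {a4.3}, out.j being that stage's outer ports
w2 over (a2, a1, a4, a3) gives {out.1} {out.2, a4.1, a4.2} {out.3, a3.2} {a1.1} {a1.2} {a1.3} {a2.1} {a2.2} {a2.3} {a3.1} {a3.3} {a4.3}, out.j being that stage's outer ports


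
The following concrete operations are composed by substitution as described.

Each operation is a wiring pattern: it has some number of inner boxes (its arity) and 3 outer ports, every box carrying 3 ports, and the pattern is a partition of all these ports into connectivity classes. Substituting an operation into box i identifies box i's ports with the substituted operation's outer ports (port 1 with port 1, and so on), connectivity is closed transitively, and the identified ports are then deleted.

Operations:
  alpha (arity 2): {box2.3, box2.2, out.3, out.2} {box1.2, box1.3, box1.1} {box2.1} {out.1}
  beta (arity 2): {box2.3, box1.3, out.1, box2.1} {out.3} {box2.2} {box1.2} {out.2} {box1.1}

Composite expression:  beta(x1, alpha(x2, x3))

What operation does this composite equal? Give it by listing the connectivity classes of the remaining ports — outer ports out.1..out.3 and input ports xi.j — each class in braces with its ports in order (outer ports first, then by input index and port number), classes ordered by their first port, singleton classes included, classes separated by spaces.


{out.1, x1.3, x3.2, x3.3} {out.2} {out.3} {x1.1} {x1.2} {x2.1, x2.2, x2.3} {x3.1}

Substituting into beta glues patterns; closure does the rest.
the subtree at alpha composes to {out.1} {out.2, out.3, x3.2, x3.3} {x2.1, x2.2, x2.3} {x3.1} on (x2, x3); out.j = own outer ports
the subtree at beta composes to {out.1, x1.3, x3.2, x3.3} {out.2} {out.3} {x1.1} {x1.2} {x2.1, x2.2, x2.3} {x3.1} on (x1, x2, x3); out.j = own outer ports


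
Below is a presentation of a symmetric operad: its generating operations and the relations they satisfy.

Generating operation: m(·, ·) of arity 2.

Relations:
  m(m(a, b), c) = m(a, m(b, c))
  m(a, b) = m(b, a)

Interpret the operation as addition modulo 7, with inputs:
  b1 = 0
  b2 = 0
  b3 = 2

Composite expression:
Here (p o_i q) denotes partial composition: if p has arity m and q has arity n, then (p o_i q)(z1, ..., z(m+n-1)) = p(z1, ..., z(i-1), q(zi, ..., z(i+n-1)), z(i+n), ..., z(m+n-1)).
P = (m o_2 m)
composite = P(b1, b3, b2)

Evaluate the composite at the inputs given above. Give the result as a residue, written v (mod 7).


m(b3, b2) = 2
m(b1, m(b3, b2)) = 2

2 (mod 7)


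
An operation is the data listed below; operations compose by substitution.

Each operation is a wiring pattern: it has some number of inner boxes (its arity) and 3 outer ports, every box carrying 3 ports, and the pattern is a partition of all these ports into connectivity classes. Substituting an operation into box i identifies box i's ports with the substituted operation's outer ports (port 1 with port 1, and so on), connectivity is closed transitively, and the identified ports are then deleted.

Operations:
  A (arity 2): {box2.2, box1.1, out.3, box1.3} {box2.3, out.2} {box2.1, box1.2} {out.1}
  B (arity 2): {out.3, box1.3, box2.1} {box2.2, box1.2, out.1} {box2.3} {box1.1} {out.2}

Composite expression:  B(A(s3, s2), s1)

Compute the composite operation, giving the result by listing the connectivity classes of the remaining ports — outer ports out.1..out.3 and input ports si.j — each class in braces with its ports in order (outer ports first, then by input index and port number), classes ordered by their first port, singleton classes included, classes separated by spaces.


{out.1, s1.2, s2.3} {out.2} {out.3, s1.1, s2.2, s3.1, s3.3} {s1.3} {s2.1, s3.2}


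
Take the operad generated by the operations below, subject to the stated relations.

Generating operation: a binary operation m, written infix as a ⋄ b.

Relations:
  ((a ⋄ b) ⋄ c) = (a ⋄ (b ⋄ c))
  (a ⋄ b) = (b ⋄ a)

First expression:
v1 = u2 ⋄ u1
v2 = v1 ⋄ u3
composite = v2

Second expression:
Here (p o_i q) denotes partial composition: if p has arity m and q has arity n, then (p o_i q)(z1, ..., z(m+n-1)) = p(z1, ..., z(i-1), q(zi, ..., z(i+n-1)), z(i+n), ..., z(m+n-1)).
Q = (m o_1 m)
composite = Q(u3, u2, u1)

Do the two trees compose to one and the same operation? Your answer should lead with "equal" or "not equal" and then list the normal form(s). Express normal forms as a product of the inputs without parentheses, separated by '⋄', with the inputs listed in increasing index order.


equal: each reduces to u1 ⋄ u2 ⋄ u3

The first expression reduces to u1 ⋄ u2 ⋄ u3
The second expression reduces to u1 ⋄ u2 ⋄ u3
The normal forms match — equal.


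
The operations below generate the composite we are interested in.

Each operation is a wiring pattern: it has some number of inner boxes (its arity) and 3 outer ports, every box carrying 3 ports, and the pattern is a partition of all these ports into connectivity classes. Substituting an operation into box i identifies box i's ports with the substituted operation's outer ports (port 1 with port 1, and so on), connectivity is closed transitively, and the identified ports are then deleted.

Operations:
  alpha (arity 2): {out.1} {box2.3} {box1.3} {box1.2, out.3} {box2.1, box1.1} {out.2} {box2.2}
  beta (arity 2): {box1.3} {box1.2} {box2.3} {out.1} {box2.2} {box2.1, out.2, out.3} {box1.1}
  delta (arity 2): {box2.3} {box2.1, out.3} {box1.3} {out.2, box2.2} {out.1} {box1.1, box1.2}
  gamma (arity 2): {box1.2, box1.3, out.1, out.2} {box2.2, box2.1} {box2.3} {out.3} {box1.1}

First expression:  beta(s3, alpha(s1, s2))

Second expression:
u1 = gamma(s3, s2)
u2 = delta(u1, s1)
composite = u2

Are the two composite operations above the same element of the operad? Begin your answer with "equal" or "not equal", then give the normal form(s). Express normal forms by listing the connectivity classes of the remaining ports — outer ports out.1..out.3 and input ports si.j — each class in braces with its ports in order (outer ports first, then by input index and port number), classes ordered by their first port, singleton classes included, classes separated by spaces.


Normal form of the first expression: {out.1} {out.2, out.3} {s1.1, s2.1} {s1.2} {s1.3} {s2.2} {s2.3} {s3.1} {s3.2} {s3.3}
Normal form of the second expression: {out.1} {out.2, s1.2} {out.3, s1.1} {s1.3} {s2.1, s2.2} {s2.3} {s3.1} {s3.2, s3.3}
The forms do not match — not equal.

not equal — first {out.1} {out.2, out.3} {s1.1, s2.1} {s1.2} {s1.3} {s2.2} {s2.3} {s3.1} {s3.2} {s3.3}, second {out.1} {out.2, s1.2} {out.3, s1.1} {s1.3} {s2.1, s2.2} {s2.3} {s3.1} {s3.2, s3.3}


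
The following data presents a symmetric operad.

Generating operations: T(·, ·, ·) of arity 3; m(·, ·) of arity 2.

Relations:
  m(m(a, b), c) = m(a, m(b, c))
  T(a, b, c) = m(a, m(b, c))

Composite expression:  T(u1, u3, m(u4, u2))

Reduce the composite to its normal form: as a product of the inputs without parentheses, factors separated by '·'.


u1 · u3 · u4 · u2

The T-tree's shape is irrelevant; the u-reading-order decides.
m(u4, u2) reduces to u4 · u2
T(u1, u3, m(u4, u2)) reduces to u1 · u3 · u4 · u2


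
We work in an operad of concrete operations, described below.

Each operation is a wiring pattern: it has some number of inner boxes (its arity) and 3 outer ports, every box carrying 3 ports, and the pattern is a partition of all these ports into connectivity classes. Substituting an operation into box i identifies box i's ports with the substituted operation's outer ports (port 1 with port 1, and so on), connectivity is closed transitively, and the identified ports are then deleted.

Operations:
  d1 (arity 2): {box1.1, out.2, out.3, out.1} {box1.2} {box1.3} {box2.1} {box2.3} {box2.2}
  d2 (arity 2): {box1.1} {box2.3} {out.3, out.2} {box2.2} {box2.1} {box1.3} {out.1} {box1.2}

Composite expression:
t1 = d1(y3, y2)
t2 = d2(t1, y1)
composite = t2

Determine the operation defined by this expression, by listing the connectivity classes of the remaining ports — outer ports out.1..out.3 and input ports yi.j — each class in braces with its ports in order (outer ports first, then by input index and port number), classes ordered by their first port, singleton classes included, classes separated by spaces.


{out.1} {out.2, out.3} {y1.1} {y1.2} {y1.3} {y2.1} {y2.2} {y2.3} {y3.1} {y3.2} {y3.3}

Treat the ports identified at d2 as solder joints: merge, then drop.
stage d1: inputs (y3, y2), connectivity {out.1, out.2, out.3, y3.1} {y2.1} {y2.2} {y2.3} {y3.2} {y3.3}, out.j its boundary
stage d2: inputs (y3, y2, y1), connectivity {out.1} {out.2, out.3} {y1.1} {y1.2} {y1.3} {y2.1} {y2.2} {y2.3} {y3.1} {y3.2} {y3.3}, out.j its boundary


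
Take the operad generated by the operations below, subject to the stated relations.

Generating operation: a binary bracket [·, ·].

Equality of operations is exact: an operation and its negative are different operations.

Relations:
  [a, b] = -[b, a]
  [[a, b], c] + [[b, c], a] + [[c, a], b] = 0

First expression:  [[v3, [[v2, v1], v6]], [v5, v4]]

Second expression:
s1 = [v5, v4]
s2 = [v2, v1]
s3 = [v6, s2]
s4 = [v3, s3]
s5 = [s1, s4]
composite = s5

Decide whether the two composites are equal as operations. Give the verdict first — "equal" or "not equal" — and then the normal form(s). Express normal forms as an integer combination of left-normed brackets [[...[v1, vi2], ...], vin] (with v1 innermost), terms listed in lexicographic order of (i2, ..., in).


The first composite normalizes to -[[[[[v1, v2], v6], v3], v4], v5] + [[[[[v1, v2], v6], v3], v5], v4]
The second composite normalizes to -[[[[[v1, v2], v6], v3], v4], v5] + [[[[[v1, v2], v6], v3], v5], v4]
Identical normal forms: equal.

equal: each reduces to -[[[[[v1, v2], v6], v3], v4], v5] + [[[[[v1, v2], v6], v3], v5], v4]


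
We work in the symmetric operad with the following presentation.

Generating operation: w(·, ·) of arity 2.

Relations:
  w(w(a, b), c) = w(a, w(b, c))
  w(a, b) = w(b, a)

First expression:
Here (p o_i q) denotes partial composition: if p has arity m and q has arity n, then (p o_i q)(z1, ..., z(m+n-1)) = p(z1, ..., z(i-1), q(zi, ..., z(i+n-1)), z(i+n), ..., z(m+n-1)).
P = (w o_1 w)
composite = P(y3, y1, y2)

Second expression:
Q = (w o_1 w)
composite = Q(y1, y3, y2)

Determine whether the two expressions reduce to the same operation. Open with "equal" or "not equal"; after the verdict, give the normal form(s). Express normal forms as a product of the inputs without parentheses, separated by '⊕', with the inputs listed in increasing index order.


equal; the common form is y1 ⊕ y2 ⊕ y3

Reducing the first expression gives y1 ⊕ y2 ⊕ y3
Reducing the second expression gives y1 ⊕ y2 ⊕ y3
One common form — equal.


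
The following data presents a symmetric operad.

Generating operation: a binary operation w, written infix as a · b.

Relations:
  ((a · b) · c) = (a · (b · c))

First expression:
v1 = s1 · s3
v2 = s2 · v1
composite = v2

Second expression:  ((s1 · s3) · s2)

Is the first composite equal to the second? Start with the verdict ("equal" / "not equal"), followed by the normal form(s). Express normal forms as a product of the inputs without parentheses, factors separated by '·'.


Reducing the first expression gives s2 · s1 · s3
Reducing the second expression gives s1 · s3 · s2
The forms do not match — not equal.

not equal: they reduce to s2 · s1 · s3 and s1 · s3 · s2


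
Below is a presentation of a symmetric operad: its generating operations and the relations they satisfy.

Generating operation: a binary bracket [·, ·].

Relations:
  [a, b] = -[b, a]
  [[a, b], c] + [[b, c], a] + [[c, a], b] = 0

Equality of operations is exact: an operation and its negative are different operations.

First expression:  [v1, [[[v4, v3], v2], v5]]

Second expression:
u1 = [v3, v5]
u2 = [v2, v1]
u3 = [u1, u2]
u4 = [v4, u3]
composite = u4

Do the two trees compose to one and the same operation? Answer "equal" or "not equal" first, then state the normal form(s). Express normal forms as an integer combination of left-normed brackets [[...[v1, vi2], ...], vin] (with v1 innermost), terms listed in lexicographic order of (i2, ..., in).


not equal; first: [[[[v1, v2], v3], v4], v5] - [[[[v1, v2], v4], v3], v5] - [[[[v1, v3], v4], v2], v5] + [[[[v1, v4], v3], v2], v5] - [[[[v1, v5], v2], v3], v4] + [[[[v1, v5], v2], v4], v3] + [[[[v1, v5], v3], v4], v2] - [[[[v1, v5], v4], v3], v2]; second: -[[[[v1, v2], v3], v5], v4] + [[[[v1, v2], v5], v3], v4]

The first composite normalizes to [[[[v1, v2], v3], v4], v5] - [[[[v1, v2], v4], v3], v5] - [[[[v1, v3], v4], v2], v5] + [[[[v1, v4], v3], v2], v5] - [[[[v1, v5], v2], v3], v4] + [[[[v1, v5], v2], v4], v3] + [[[[v1, v5], v3], v4], v2] - [[[[v1, v5], v4], v3], v2]
The second composite normalizes to -[[[[v1, v2], v3], v5], v4] + [[[[v1, v2], v5], v3], v4]
No match — not equal.


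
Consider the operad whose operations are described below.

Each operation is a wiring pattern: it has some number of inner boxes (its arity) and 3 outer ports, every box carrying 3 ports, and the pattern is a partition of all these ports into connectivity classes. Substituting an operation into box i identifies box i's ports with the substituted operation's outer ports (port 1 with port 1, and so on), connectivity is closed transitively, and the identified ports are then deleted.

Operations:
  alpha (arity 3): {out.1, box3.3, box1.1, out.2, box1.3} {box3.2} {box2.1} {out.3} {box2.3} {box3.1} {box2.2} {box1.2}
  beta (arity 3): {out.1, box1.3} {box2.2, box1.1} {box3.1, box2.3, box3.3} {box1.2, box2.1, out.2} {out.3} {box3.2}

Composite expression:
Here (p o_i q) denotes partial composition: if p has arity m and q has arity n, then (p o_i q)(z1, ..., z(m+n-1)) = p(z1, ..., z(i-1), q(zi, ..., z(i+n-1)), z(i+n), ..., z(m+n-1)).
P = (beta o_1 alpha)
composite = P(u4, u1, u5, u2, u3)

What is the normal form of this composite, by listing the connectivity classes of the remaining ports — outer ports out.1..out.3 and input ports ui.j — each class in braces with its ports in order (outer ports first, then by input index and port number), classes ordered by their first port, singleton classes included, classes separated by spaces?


{out.1} {out.2, u2.1, u2.2, u4.1, u4.3, u5.3} {out.3} {u1.1} {u1.2} {u1.3} {u2.3, u3.1, u3.3} {u3.2} {u4.2} {u5.1} {u5.2}

Substituting into beta glues patterns; closure does the rest.
stage alpha: inputs (u4, u1, u5), connectivity {out.1, out.2, u4.1, u4.3, u5.3} {out.3} {u1.1} {u1.2} {u1.3} {u4.2} {u5.1} {u5.2}, out.j its boundary
stage beta: inputs (u4, u1, u5, u2, u3), connectivity {out.1} {out.2, u2.1, u2.2, u4.1, u4.3, u5.3} {out.3} {u1.1} {u1.2} {u1.3} {u2.3, u3.1, u3.3} {u3.2} {u4.2} {u5.1} {u5.2}, out.j its boundary


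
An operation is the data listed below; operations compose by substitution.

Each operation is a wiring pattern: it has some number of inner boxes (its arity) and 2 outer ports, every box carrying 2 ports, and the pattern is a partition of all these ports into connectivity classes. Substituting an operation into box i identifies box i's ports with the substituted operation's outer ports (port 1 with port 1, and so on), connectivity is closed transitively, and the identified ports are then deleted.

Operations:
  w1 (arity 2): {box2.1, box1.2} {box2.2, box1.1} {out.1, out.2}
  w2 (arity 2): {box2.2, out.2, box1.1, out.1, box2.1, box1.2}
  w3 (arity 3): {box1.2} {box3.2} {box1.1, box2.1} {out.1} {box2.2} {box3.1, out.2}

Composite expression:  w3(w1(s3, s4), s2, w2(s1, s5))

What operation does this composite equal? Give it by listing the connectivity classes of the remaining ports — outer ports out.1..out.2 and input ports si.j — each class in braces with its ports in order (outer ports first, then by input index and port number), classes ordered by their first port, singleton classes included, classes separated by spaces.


{out.1} {out.2, s1.1, s1.2, s5.1, s5.2} {s2.1} {s2.2} {s3.1, s4.2} {s3.2, s4.1}

Substituting into w3 glues patterns; closure does the rest.
through w1, on inputs (s3, s4): {out.1, out.2} {s3.1, s4.2} {s3.2, s4.1} (out.j = stage outer ports)
through w2, on inputs (s1, s5): {out.1, out.2, s1.1, s1.2, s5.1, s5.2} (out.j = stage outer ports)
through w3, on inputs (s3, s4, s2, s1, s5): {out.1} {out.2, s1.1, s1.2, s5.1, s5.2} {s2.1} {s2.2} {s3.1, s4.2} {s3.2, s4.1} (out.j = stage outer ports)


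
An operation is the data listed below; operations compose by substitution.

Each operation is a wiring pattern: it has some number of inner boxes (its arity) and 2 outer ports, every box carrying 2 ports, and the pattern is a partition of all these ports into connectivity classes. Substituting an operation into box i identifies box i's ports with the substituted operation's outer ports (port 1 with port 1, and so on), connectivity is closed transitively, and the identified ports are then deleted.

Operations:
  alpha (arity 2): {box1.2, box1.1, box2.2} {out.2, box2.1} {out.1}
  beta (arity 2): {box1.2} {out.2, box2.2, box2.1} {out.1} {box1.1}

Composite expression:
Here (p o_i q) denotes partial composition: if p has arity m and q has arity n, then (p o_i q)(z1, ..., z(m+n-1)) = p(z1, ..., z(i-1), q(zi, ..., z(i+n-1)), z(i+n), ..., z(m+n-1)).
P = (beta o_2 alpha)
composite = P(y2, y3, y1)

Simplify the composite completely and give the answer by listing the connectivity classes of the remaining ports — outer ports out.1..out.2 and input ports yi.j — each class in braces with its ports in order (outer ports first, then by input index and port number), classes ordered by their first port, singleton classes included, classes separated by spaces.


Treat the ports identified at beta as solder joints: merge, then drop.
after alpha, the pattern on (y3, y1) reads {out.1} {out.2, y1.1} {y1.2, y3.1, y3.2} (out.j = its outer ports)
after beta, the pattern on (y2, y3, y1) reads {out.1} {out.2, y1.1} {y1.2, y3.1, y3.2} {y2.1} {y2.2} (out.j = its outer ports)

{out.1} {out.2, y1.1} {y1.2, y3.1, y3.2} {y2.1} {y2.2}


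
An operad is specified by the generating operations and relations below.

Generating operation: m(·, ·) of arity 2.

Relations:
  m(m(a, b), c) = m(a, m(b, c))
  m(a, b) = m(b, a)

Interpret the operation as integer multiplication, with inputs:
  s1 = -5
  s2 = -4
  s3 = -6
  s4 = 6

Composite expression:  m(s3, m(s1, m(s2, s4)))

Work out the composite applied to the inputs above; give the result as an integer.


m(s2, s4) = -24
m(s1, m(s2, s4)) = 120
m(s3, m(s1, m(s2, s4))) = -720

-720


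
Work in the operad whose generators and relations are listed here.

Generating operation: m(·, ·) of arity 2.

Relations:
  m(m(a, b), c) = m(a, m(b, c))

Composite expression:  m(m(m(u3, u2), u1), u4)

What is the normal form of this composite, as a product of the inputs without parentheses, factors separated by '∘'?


u3 ∘ u2 ∘ u1 ∘ u4

Key point: m is associative — brackets drop, the u-order remains.
m(u3, u2) reduces to u3 ∘ u2
m(m(u3, u2), u1) reduces to u3 ∘ u2 ∘ u1
m(m(m(u3, u2), u1), u4) reduces to u3 ∘ u2 ∘ u1 ∘ u4


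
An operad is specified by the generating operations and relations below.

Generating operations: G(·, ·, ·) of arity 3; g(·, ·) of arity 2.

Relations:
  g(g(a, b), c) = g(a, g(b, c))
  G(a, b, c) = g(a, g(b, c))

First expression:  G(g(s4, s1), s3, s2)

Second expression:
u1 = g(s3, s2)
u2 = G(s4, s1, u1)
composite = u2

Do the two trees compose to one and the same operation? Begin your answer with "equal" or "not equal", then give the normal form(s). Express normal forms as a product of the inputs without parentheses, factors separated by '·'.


Normal form of the first expression: s4 · s1 · s3 · s2
Normal form of the second expression: s4 · s1 · s3 · s2
Same normal form: equal.

equal: each reduces to s4 · s1 · s3 · s2


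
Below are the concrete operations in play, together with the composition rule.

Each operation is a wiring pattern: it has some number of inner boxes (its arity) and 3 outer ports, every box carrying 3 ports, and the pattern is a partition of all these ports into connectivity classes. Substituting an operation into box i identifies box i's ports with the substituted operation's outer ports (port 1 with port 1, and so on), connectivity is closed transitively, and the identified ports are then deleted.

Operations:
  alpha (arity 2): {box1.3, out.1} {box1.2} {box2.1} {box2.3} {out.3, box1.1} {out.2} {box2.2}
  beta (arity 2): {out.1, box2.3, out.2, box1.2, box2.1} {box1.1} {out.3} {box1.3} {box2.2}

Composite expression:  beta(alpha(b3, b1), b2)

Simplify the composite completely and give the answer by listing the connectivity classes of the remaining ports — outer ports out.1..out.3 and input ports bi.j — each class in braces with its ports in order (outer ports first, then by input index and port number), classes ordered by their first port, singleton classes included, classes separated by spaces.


{out.1, out.2, b2.1, b2.3} {out.3} {b1.1} {b1.2} {b1.3} {b2.2} {b3.1} {b3.2} {b3.3}

Two ports join when wires chain via beta-identified ports.
composing alpha on (b3, b1), with out.j its own outer ports: {out.1, b3.3} {out.2} {out.3, b3.1} {b1.1} {b1.2} {b1.3} {b3.2}
composing beta on (b3, b1, b2), with out.j its own outer ports: {out.1, out.2, b2.1, b2.3} {out.3} {b1.1} {b1.2} {b1.3} {b2.2} {b3.1} {b3.2} {b3.3}


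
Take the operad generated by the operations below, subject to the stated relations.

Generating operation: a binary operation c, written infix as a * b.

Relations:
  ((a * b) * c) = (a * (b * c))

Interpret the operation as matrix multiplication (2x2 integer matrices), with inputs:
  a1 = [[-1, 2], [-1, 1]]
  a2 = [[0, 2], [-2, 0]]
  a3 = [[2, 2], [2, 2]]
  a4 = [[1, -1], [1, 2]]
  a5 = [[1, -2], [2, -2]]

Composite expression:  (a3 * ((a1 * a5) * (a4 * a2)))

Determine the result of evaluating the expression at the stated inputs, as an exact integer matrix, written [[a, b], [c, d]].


(a1 * a5) = [[3, -2], [1, 0]]
(a4 * a2) = [[2, 2], [-4, 2]]
((a1 * a5) * (a4 * a2)) = [[14, 2], [2, 2]]
(a3 * ((a1 * a5) * (a4 * a2))) = [[32, 8], [32, 8]]

[[32, 8], [32, 8]]


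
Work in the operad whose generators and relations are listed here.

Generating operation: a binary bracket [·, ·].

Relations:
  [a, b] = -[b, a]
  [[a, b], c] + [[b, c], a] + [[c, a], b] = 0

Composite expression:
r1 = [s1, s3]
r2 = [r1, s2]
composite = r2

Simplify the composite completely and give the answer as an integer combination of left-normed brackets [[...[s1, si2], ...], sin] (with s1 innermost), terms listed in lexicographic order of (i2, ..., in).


In the tensor algebra, words opening s1 carry the s1-anchored form.
Composite bracket: [[s1, s3], s2]
Applying ab - ba throughout gives 4 signed words (2^2 = 4).
Coefficients come from the s1-initial words:
  s1s3s2 appears with sign +1, giving the term +[[s1, s3], s2]

[[s1, s3], s2]


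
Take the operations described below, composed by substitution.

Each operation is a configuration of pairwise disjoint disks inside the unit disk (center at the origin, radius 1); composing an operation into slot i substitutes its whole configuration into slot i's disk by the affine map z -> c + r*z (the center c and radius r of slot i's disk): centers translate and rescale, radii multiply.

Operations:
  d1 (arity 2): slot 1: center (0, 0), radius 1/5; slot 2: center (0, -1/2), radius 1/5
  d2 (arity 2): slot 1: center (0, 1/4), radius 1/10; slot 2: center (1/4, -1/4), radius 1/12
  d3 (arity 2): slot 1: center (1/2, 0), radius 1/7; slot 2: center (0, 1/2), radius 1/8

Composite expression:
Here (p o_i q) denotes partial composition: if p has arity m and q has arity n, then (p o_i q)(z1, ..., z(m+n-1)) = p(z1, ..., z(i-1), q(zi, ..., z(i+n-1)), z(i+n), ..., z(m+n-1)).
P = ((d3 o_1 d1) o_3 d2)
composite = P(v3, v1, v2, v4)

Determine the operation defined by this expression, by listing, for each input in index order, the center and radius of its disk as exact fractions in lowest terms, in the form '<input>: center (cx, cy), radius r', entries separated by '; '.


v1: center (1/2, -1/14), radius 1/35; v2: center (0, 17/32), radius 1/80; v3: center (1/2, 0), radius 1/35; v4: center (1/32, 15/32), radius 1/96

Only the slot chain above each v matters under d3; compose those maps.
input v3: applying the 2 nested substitutions gives center (1/2, 0), radius 1/35
input v1: applying the 2 nested substitutions gives center (1/2, -1/14), radius 1/35
input v2: applying the 2 nested substitutions gives center (0, 17/32), radius 1/80
input v4: applying the 2 nested substitutions gives center (1/32, 15/32), radius 1/96


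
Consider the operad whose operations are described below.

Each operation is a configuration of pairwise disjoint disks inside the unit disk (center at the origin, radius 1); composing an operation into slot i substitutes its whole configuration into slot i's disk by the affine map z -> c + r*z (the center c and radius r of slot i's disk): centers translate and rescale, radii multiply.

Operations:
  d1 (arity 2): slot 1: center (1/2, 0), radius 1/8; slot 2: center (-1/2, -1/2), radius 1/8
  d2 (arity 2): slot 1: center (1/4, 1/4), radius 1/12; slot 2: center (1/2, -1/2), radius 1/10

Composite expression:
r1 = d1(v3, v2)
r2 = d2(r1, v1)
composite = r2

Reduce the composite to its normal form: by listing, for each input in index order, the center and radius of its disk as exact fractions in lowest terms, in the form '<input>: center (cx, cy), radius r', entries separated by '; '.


v1: center (1/2, -1/2), radius 1/10; v2: center (5/24, 5/24), radius 1/96; v3: center (7/24, 1/4), radius 1/96

Below d2, radii multiply path by path; the v-disk centers shift.
tracing v3 down its 2-map path: center (7/24, 1/4), radius 1/96
tracing v2 down its 2-map path: center (5/24, 5/24), radius 1/96
tracing v1 down its 1-map path: center (1/2, -1/2), radius 1/10


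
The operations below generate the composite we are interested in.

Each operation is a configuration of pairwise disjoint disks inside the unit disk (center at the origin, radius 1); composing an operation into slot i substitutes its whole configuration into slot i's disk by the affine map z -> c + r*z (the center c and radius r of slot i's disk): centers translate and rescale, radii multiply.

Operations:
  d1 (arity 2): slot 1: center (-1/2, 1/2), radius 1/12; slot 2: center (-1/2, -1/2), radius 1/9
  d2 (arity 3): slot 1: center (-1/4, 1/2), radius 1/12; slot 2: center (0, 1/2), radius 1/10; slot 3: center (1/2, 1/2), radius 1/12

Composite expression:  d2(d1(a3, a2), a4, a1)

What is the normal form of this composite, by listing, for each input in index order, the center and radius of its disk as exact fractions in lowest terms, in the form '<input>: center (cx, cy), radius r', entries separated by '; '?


a1: center (1/2, 1/2), radius 1/12; a2: center (-7/24, 11/24), radius 1/108; a3: center (-7/24, 13/24), radius 1/144; a4: center (0, 1/2), radius 1/10
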